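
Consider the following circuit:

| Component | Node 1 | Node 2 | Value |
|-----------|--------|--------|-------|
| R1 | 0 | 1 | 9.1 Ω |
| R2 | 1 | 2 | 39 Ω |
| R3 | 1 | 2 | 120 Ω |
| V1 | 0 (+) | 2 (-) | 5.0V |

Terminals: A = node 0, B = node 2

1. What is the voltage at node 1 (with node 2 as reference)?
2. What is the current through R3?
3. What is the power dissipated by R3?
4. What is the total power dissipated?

Nodal analysis, taking node 2 as the 0 V reference.
Source V1 fixes V_0 = 5 V.
KCL at each unknown node (sum of currents leaving = 0; resistances in Ω):
  Node 1: (V_1 - 5)/9.1 + (V_1 - 0)/39 + (V_1 - 0)/120 = 0
Collecting terms: 0.1439 × V_1 = 0.5495  =>  V_1 = 3.819 V
Part 1:
  Read off the nodal solution: V_1 = 3.819 V
Part 2:
  I_R3 = (V_1 - V_2)/R3 = (3.819 - 0)/120 = 0.03183 A
  Magnitude: I_R3 = 0.03183 A
Part 3:
  I_R3 = (V_1 - V_2)/R3 = (3.819 - 0)/120 = 0.03183 A
  P_R3 = I_R3² × R3 = (0.03183)² × 120 = 0.1216 W
Part 4:
  Power in each resistor, P = (ΔV)²/R:
    P_R1 = (5 - 3.819)²/9.1 = 0.1532 W
    P_R2 = (3.819 - 0)²/39 = 0.374 W
    P_R3 = (3.819 - 0)²/120 = 0.1216 W
  P_total = P_R1 + P_R2 + P_R3 = 0.6488 W

Final answers:
1. V_1 = 3.819 V
2. I_R3 = 0.03183 A
3. P_R3 = 0.1216 W
4. P_total = 0.6488 W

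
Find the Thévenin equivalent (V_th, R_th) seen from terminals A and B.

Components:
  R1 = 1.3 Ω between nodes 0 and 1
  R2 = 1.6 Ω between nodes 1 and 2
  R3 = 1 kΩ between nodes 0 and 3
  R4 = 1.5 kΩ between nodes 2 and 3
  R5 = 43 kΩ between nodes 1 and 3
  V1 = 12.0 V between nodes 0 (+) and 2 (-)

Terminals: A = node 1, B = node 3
Step 1 — V_th is the open-circuit voltage V_A - V_B (nothing connected across the terminals).
Nodal analysis, taking node 2 as the 0 V reference.
Source V1 fixes V_0 = 12 V.
KCL at each unknown node (sum of currents leaving = 0; resistances in Ω):
  Node 1: (V_1 - 12)/1.3 + (V_1 - 0)/1.6 + (V_1 - V_3)/43000 = 0
  Node 3: (V_3 - 12)/1000 + (V_3 - 0)/1500 + (V_3 - V_1)/43000 = 0
Collecting terms (coefficients in siemens):
  1.394·V_1 - 0.00002326·V_3 = 9.231
  0.00169·V_3 - 0.00002326·V_1 = 0.012
Determinant D = (1.394)(0.00169) - (-0.00002326)(-0.00002326) = 0.002356
V_1 = [(9.231)(0.00169) - (-0.00002326)(0.012)]/D = 6.621 V
V_3 = [(1.394)(0.012) - (9.231)(-0.00002326)]/D = 7.192 V
V_th = V_1 - V_3 = 6.621 - 7.192 = -0.5713 V
Step 2 — R_th: zero the source — replace V1 by a short circuit (node 2 merges into node 0) — and find the resistance seen between A (node 1) and B (node 3).
Reduce the network between node 1 (A) and node 3 (B) by series/parallel combination:
  Rp1 = R1 ‖ R2 (parallel, both between nodes 0 and 1) = 1/(1/1.3 + 1/1.6) = 0.7172 Ω
  Rp2 = R3 ‖ R4 (parallel, both between nodes 0 and 3) = 1/(1/1000 + 1/1500) = 600 Ω
  Rs1 = Rp1 + Rp2 (series, joined only at node 0) = 0.7172 + 600 = 600.7 Ω
  Rp3 = R5 ‖ Rs1 (parallel, both between nodes 1 and 3) = 1/(1/43000 + 1/600.7) = 592.4 Ω
R_th = 592.4 Ω

Final answer: V_th = -0.5713 V, R_th = 592.4 Ω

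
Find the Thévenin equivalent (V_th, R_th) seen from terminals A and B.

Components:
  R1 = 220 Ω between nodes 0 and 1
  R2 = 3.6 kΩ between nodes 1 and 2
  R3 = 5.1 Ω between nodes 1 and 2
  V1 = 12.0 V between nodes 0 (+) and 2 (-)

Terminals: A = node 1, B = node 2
Step 1 — V_th is the open-circuit voltage V_A - V_B (nothing connected across the terminals).
Nodal analysis, taking node 2 as the 0 V reference.
Source V1 fixes V_0 = 12 V.
KCL at each unknown node (sum of currents leaving = 0; resistances in Ω):
  Node 1: (V_1 - 12)/220 + (V_1 - 0)/3600 + (V_1 - 0)/5.1 = 0
Collecting terms: 0.2009 × V_1 = 0.05455  =>  V_1 = 0.2715 V
V_th = V_1 - V_2 = 0.2715 - 0 = 0.2715 V
Step 2 — R_th: zero the source — replace V1 by a short circuit (node 2 merges into node 0) — and find the resistance seen between A (node 1) and B (node 0).
Reduce the network between node 1 (A) and node 0 (B) by series/parallel combination:
  Rp1 = R1 ‖ R2 ‖ R3 (parallel, all between nodes 0 and 1) = 1/(1/220 + 1/3600 + 1/5.1) = 4.978 Ω
R_th = 4.978 Ω

Final answer: V_th = 0.2715 V, R_th = 4.978 Ω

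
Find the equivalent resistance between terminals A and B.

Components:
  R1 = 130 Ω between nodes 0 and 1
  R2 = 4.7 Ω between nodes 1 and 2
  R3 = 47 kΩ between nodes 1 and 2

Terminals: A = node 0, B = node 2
Reduce the network between node 0 (A) and node 2 (B) by series/parallel combination:
  Rp1 = R2 ‖ R3 (parallel, both between nodes 1 and 2) = 1/(1/4.7 + 1/47000) = 4.7 Ω
  Rs1 = R1 + Rp1 (series, joined only at node 1) = 130 + 4.7 = 134.7 Ω
R_eq = 134.7 Ω

Final answer: 134.7 Ω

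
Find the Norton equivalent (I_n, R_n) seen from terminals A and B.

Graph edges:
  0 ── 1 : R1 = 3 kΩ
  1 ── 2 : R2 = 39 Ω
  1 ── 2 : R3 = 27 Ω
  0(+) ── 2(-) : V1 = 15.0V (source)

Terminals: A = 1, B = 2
Find the Thévenin equivalent first; then I_n = V_th/R_th and R_n = R_th.
Step 1 — V_th is the open-circuit voltage V_A - V_B (nothing connected across the terminals).
Nodal analysis, taking node 2 as the 0 V reference.
Source V1 fixes V_0 = 15 V.
KCL at each unknown node (sum of currents leaving = 0; resistances in Ω):
  Node 1: (V_1 - 15)/3000 + (V_1 - 0)/39 + (V_1 - 0)/27 = 0
Collecting terms: 0.06301 × V_1 = 0.005  =>  V_1 = 0.07935 V
V_th = V_1 - V_2 = 0.07935 - 0 = 0.07935 V
Step 2 — R_th: zero the source — replace V1 by a short circuit (node 2 merges into node 0) — and find the resistance seen between A (node 1) and B (node 0).
Reduce the network between node 1 (A) and node 0 (B) by series/parallel combination:
  Rp1 = R1 ‖ R2 ‖ R3 (parallel, all between nodes 0 and 1) = 1/(1/3000 + 1/39 + 1/27) = 15.87 Ω
R_th = 15.87 Ω
I_n = V_th/R_th = 0.07935/15.87 = 0.005 A, and R_n = R_th = 15.87 Ω

Final answer: I_n = 0.005 A, R_n = 15.87 Ω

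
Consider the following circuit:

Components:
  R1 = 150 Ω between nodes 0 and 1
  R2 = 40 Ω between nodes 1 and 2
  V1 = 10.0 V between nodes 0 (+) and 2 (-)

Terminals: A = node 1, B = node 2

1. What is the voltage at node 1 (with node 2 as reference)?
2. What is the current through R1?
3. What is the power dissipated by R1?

Nodal analysis, taking node 2 as the 0 V reference.
Source V1 fixes V_0 = 10 V.
KCL at each unknown node (sum of currents leaving = 0; resistances in Ω):
  Node 1: (V_1 - 10)/150 + (V_1 - 0)/40 = 0
Collecting terms: 0.03167 × V_1 = 0.06667  =>  V_1 = 2.105 V
Part 1:
  Read off the nodal solution: V_1 = 2.105 V
Part 2:
  I_R1 = (V_0 - V_1)/R1 = (10 - 2.105)/150 = 0.05263 A
  Magnitude: I_R1 = 0.05263 A
Part 3:
  I_R1 = (V_0 - V_1)/R1 = (10 - 2.105)/150 = 0.05263 A
  P_R1 = I_R1² × R1 = (0.05263)² × 150 = 0.4155 W

Final answers:
1. V_1 = 2.105 V
2. I_R1 = 0.05263 A
3. P_R1 = 0.4155 W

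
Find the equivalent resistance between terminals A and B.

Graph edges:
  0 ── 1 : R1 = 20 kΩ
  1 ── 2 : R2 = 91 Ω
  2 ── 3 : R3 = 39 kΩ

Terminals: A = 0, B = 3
Reduce the network between node 0 (A) and node 3 (B) by series/parallel combination:
  Rs1 = R1 + R2 (series, joined only at node 1) = 20000 + 91 = 20090 Ω
  Rs2 = R3 + Rs1 (series, joined only at node 2) = 39000 + 20090 = 59090 Ω
R_eq = 59.09 kΩ

Final answer: 59.09 kΩ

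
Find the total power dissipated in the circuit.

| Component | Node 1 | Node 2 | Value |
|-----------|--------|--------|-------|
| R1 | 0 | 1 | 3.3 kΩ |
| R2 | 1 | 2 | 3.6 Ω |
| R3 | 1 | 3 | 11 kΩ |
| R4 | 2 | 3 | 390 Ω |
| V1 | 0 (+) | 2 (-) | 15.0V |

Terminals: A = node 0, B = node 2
Nodal analysis, taking node 2 as the 0 V reference.
Source V1 fixes V_0 = 15 V.
KCL at each unknown node (sum of currents leaving = 0; resistances in Ω):
  Node 1: (V_1 - 15)/3300 + (V_1 - 0)/3.6 + (V_1 - V_3)/11000 = 0
  Node 3: (V_3 - V_1)/11000 + (V_3 - 0)/390 = 0
Collecting terms (coefficients in siemens):
  0.2782·V_1 - 0.00009091·V_3 = 0.004545
  0.002655·V_3 - 0.00009091·V_1 = 0
Determinant D = (0.2782)(0.002655) - (-0.00009091)(-0.00009091) = 0.0007385
V_1 = [(0.004545)(0.002655) - (-0.00009091)(0)]/D = 0.01634 V
V_3 = [(0.2782)(0) - (0.004545)(-0.00009091)]/D = 0.0005595 V
Power in each resistor, P = (ΔV)²/R:
  P_R1 = (15 - 0.01634)²/3300 = 0.06803 W
  P_R2 = (0.01634 - 0)²/3.6 = 0.00007417 W
  P_R3 = (0.01634 - 0.0005595)²/11000 = 0.00000002264 W
  P_R4 = (0 - 0.0005595)²/390 = 0.0000000008027 W
P_total = P_R1 + P_R2 + P_R3 + P_R4 = 0.06811 W

Final answer: 0.06811 W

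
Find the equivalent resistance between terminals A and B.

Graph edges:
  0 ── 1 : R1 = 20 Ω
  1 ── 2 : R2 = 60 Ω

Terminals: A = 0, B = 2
Reduce the network between node 0 (A) and node 2 (B) by series/parallel combination:
  Rs1 = R1 + R2 (series, joined only at node 1) = 20 + 60 = 80 Ω
R_eq = 80 Ω

Final answer: 80 Ω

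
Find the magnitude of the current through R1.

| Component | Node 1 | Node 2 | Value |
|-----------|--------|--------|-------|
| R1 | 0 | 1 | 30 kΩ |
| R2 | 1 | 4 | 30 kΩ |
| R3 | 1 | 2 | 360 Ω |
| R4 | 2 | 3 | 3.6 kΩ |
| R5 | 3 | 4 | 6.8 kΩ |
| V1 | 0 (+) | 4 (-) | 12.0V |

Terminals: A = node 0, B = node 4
Nodal analysis, taking node 4 as the 0 V reference.
Source V1 fixes V_0 = 12 V.
KCL at each unknown node (sum of currents leaving = 0; resistances in Ω):
  Node 1: (V_1 - 12)/30000 + (V_1 - 0)/30000 + (V_1 - V_2)/360 = 0
  Node 2: (V_2 - V_1)/360 + (V_2 - V_3)/3600 = 0
  Node 3: (V_3 - V_2)/3600 + (V_3 - 0)/6800 = 0
Collecting terms (coefficients in siemens):
  0.002844·V_1 - 0.002778·V_2 = 0.0004
  0.003056·V_2 - 0.002778·V_1 - 0.0002778·V_3 = 0
  0.0004248·V_3 - 0.0002778·V_2 = 0
Solving these 3 simultaneous equations (Gaussian elimination) gives:
  V_1 = 2.506 V, V_2 = 2.422 V, V_3 = 1.584 V
I_R1 = (V_0 - V_1)/R1 = (12 - 2.506)/30000 = 0.0003165 A
|I_R1| = 0.0003165 A

Final answer: |I_R1| = 0.0003165 A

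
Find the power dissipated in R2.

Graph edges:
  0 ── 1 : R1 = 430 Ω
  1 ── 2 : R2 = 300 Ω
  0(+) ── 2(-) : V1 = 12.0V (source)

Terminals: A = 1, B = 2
Nodal analysis, taking node 2 as the 0 V reference.
Source V1 fixes V_0 = 12 V.
KCL at each unknown node (sum of currents leaving = 0; resistances in Ω):
  Node 1: (V_1 - 12)/430 + (V_1 - 0)/300 = 0
Collecting terms: 0.005659 × V_1 = 0.02791  =>  V_1 = 4.932 V
I_R2 = (V_1 - V_2)/R2 = (4.932 - 0)/300 = 0.01644 A
P_R2 = I_R2² × R2 = (0.01644)² × 300 = 0.08107 W

Final answer: 0.08107 W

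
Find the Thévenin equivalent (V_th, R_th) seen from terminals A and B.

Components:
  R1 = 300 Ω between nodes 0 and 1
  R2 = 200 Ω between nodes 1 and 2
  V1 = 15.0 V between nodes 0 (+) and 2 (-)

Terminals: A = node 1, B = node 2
Step 1 — V_th is the open-circuit voltage V_A - V_B (nothing connected across the terminals).
Nodal analysis, taking node 2 as the 0 V reference.
Source V1 fixes V_0 = 15 V.
KCL at each unknown node (sum of currents leaving = 0; resistances in Ω):
  Node 1: (V_1 - 15)/300 + (V_1 - 0)/200 = 0
Collecting terms: 0.008333 × V_1 = 0.05  =>  V_1 = 6 V
V_th = V_1 - V_2 = 6 - 0 = 6 V
Step 2 — R_th: zero the source — replace V1 by a short circuit (node 2 merges into node 0) — and find the resistance seen between A (node 1) and B (node 0).
Reduce the network between node 1 (A) and node 0 (B) by series/parallel combination:
  Rp1 = R1 ‖ R2 (parallel, both between nodes 0 and 1) = 1/(1/300 + 1/200) = 120 Ω
R_th = 120 Ω

Final answer: V_th = 6 V, R_th = 120 Ω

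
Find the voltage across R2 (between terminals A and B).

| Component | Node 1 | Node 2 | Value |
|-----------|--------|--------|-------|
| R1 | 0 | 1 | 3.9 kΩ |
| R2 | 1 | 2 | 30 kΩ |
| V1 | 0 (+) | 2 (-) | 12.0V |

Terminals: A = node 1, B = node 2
R1 and R2 are in series across V1 (node 0 → node 1 → node 2), and the output A–B is taken across R2, so this is a voltage divider.
Series current: I = V1/(R1 + R2) = 12/(3900 + 30000) = 12/33900 = 0.000354 A
V_R2 = I × R2 = V1 × R2/(R1 + R2) = 12 × 30000/33900 = 10.62 V

Final answer: 10.62 V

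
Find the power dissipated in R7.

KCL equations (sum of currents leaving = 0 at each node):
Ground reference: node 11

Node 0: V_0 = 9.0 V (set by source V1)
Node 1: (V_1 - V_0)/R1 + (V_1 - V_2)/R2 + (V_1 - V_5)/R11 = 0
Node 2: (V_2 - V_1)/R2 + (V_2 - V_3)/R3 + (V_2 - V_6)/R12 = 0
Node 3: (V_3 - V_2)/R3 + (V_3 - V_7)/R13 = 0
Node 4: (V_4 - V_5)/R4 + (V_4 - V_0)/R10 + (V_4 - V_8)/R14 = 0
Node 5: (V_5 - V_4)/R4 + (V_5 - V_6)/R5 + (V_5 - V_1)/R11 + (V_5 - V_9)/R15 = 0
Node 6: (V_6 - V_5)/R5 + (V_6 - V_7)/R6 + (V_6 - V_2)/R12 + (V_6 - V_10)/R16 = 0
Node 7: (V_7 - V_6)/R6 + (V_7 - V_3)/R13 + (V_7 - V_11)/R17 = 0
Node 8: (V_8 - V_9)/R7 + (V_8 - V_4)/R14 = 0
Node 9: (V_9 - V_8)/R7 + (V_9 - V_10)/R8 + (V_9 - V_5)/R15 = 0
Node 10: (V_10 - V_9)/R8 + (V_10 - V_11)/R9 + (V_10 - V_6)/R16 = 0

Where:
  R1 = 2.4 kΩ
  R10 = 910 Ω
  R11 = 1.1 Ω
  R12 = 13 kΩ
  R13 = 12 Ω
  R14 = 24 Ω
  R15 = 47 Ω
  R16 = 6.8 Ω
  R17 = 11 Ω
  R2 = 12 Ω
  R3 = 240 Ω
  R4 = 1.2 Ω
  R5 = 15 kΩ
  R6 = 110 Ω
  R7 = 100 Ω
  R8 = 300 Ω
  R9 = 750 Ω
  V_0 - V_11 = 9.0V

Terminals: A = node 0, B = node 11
Nodal analysis, taking node 11 as the 0 V reference.
Source V1 fixes V_0 = 9 V.
KCL at each unknown node (sum of currents leaving = 0; resistances in Ω):
  Node 1: (V_1 - 9)/2400 + (V_1 - V_2)/12 + (V_1 - V_5)/1.1 = 0
  Node 2: (V_2 - V_1)/12 + (V_2 - V_3)/240 + (V_2 - V_6)/13000 = 0
  Node 3: (V_3 - V_2)/240 + (V_3 - V_7)/12 = 0
  Node 4: (V_4 - V_5)/1.2 + (V_4 - 9)/910 + (V_4 - V_8)/24 = 0
  Node 5: (V_5 - V_4)/1.2 + (V_5 - V_6)/15000 + (V_5 - V_1)/1.1 + (V_5 - V_9)/47 = 0
  Node 6: (V_6 - V_5)/15000 + (V_6 - V_7)/110 + (V_6 - V_2)/13000 + (V_6 - V_10)/6.8 = 0
  Node 7: (V_7 - V_6)/110 + (V_7 - V_3)/12 + (V_7 - 0)/11 = 0
  Node 8: (V_8 - V_9)/100 + (V_8 - V_4)/24 = 0
  Node 9: (V_9 - V_8)/100 + (V_9 - V_10)/300 + (V_9 - V_5)/47 = 0
  Node 10: (V_10 - V_9)/300 + (V_10 - 0)/750 + (V_10 - V_6)/6.8 = 0
Collecting terms (coefficients in siemens):
  0.9928·V_1 - 0.08333·V_2 - 0.9091·V_5 = 0.00375
  0.08758·V_2 - 0.08333·V_1 - 0.004167·V_3 - 0.00007692·V_6 = 0
  0.0875·V_3 - 0.004167·V_2 - 0.08333·V_7 = 0
  0.8761·V_4 - 0.8333·V_5 - 0.04167·V_8 = 0.00989
  1.764·V_5 - 0.9091·V_1 - 0.8333·V_4 - 0.00006667·V_6 - 0.02128·V_9 = 0
  0.1563·V_6 - 0.00007692·V_2 - 0.00006667·V_5 - 0.009091·V_7 - 0.1471·V_10 = 0
  0.1833·V_7 - 0.08333·V_3 - 0.009091·V_6 = 0
  0.05167·V_8 - 0.04167·V_4 - 0.01·V_9 = 0
  0.03461·V_9 - 0.02128·V_5 - 0.01·V_8 - 0.003333·V_10 = 0
  0.1517·V_10 - 0.1471·V_6 - 0.003333·V_9 = 0
Solving these 10 simultaneous equations (Gaussian elimination) gives:
  V_1 = 1.856 V, V_2 = 1.776 V, V_3 = 0.1906 V, V_4 = 1.869 V
  V_5 = 1.861 V, V_6 = 0.4978 V, V_7 = 0.1113 V, V_8 = 1.841 V
  V_9 = 1.726 V, V_10 = 0.5204 V
I_R7 = (V_8 - V_9)/R7 = (1.841 - 1.726)/100 = 0.001151 A
P_R7 = I_R7² × R7 = (0.001151)² × 100 = 0.0001325 W

Final answer: 0.0001325 W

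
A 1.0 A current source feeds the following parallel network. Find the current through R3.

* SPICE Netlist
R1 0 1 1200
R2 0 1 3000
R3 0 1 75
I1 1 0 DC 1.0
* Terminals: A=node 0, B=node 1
All resistors sit directly between nodes 0 and 1, so they are in parallel and share one voltage V; the full source current 1 A splits among them.
1/R_par = 1/1200 + 1/3000 + 1/75 = 0.0145 S  =>  R_par = 68.97 Ω
V = I × R_par = 1 × 68.97 = 68.97 V
I_R3 = V/R3 = 68.97/75 = 0.9195 A

Final answer: 0.9195 A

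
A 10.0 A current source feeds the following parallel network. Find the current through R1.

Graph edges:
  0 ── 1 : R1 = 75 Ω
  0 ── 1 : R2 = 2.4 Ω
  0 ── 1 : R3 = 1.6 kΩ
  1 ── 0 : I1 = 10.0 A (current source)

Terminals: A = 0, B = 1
All resistors sit directly between nodes 0 and 1, so they are in parallel and share one voltage V; the full source current 10 A splits among them.
1/R_par = 1/75 + 1/2.4 + 1/1600 = 0.4306 S  =>  R_par = 2.322 Ω
V = I × R_par = 10 × 2.322 = 23.22 V
I_R1 = V/R1 = 23.22/75 = 0.3096 A

Final answer: 0.3096 A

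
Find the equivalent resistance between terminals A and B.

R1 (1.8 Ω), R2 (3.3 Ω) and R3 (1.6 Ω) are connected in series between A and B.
Reduce the network between node 0 (A) and node 3 (B) by series/parallel combination:
  Rs1 = R1 + R2 (series, joined only at node 1) = 1.8 + 3.3 = 5.1 Ω
  Rs2 = R3 + Rs1 (series, joined only at node 2) = 1.6 + 5.1 = 6.7 Ω
R_eq = 6.7 Ω

Final answer: 6.7 Ω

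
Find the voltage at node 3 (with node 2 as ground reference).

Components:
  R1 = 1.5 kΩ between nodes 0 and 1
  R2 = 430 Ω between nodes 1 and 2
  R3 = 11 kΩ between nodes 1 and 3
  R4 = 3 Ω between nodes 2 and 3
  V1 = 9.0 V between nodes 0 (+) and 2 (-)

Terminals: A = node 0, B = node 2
Nodal analysis, taking node 2 as the 0 V reference.
Source V1 fixes V_0 = 9 V.
KCL at each unknown node (sum of currents leaving = 0; resistances in Ω):
  Node 1: (V_1 - 9)/1500 + (V_1 - 0)/430 + (V_1 - V_3)/11000 = 0
  Node 3: (V_3 - V_1)/11000 + (V_3 - 0)/3 = 0
Collecting terms (coefficients in siemens):
  0.003083·V_1 - 0.00009091·V_3 = 0.006
  0.3334·V_3 - 0.00009091·V_1 = 0
Determinant D = (0.003083)(0.3334) - (-0.00009091)(-0.00009091) = 0.001028
V_1 = [(0.006)(0.3334) - (-0.00009091)(0)]/D = 1.946 V
V_3 = [(0.003083)(0) - (0.006)(-0.00009091)]/D = 0.0005306 V
The requested potential is V_3 = 0.0005306 V.

Final answer: V_3 = 0.0005306 V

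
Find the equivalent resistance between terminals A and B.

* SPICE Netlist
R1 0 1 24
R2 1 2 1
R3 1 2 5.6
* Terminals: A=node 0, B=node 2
Reduce the network between node 0 (A) and node 2 (B) by series/parallel combination:
  Rp1 = R2 ‖ R3 (parallel, both between nodes 1 and 2) = 1/(1/1 + 1/5.6) = 0.8485 Ω
  Rs1 = R1 + Rp1 (series, joined only at node 1) = 24 + 0.8485 = 24.85 Ω
R_eq = 24.85 Ω

Final answer: 24.85 Ω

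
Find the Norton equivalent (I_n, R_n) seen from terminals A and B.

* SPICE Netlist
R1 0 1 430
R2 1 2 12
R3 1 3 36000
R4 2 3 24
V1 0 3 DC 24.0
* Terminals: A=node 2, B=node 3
Find the Thévenin equivalent first; then I_n = V_th/R_th and R_n = R_th.
Step 1 — V_th is the open-circuit voltage V_A - V_B (nothing connected across the terminals).
Nodal analysis, taking node 3 as the 0 V reference.
Source V1 fixes V_0 = 24 V.
KCL at each unknown node (sum of currents leaving = 0; resistances in Ω):
  Node 1: (V_1 - 24)/430 + (V_1 - V_2)/12 + (V_1 - 0)/36000 = 0
  Node 2: (V_2 - V_1)/12 + (V_2 - 0)/24 = 0
Collecting terms (coefficients in siemens):
  0.08569·V_1 - 0.08333·V_2 = 0.05581
  0.125·V_2 - 0.08333·V_1 = 0
Determinant D = (0.08569)(0.125) - (-0.08333)(-0.08333) = 0.003766
V_1 = [(0.05581)(0.125) - (-0.08333)(0)]/D = 1.852 V
V_2 = [(0.08569)(0) - (0.05581)(-0.08333)]/D = 1.235 V
V_th = V_2 - V_3 = 1.235 - 0 = 1.235 V
Step 2 — R_th: zero the source — replace V1 by a short circuit (node 3 merges into node 0) — and find the resistance seen between A (node 2) and B (node 0).
Reduce the network between node 2 (A) and node 0 (B) by series/parallel combination:
  Rp1 = R1 ‖ R3 (parallel, both between nodes 0 and 1) = 1/(1/430 + 1/36000) = 424.9 Ω
  Rs1 = R2 + Rp1 (series, joined only at node 1) = 12 + 424.9 = 436.9 Ω
  Rp2 = R4 ‖ Rs1 (parallel, both between nodes 0 and 2) = 1/(1/24 + 1/436.9) = 22.75 Ω
R_th = 22.75 Ω
I_n = V_th/R_th = 1.235/22.75 = 0.05428 A, and R_n = R_th = 22.75 Ω

Final answer: I_n = 0.05428 A, R_n = 22.75 Ω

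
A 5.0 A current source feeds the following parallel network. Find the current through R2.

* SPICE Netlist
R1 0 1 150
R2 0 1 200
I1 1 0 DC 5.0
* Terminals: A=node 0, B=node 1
All resistors sit directly between nodes 0 and 1, so they are in parallel and share one voltage V; the full source current 5 A splits among them.
1/R_par = 1/150 + 1/200 = 0.01167 S  =>  R_par = 85.71 Ω
V = I × R_par = 5 × 85.71 = 428.6 V
I_R2 = V/R2 = 428.6/200 = 2.143 A

Final answer: 2.143 A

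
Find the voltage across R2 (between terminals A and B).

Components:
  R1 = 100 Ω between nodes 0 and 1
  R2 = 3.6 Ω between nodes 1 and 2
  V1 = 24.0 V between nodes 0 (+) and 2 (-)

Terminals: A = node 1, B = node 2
R1 and R2 are in series across V1 (node 0 → node 1 → node 2), and the output A–B is taken across R2, so this is a voltage divider.
Series current: I = V1/(R1 + R2) = 24/(100 + 3.6) = 24/103.6 = 0.2317 A
V_R2 = I × R2 = V1 × R2/(R1 + R2) = 24 × 3.6/103.6 = 0.834 V

Final answer: 0.834 V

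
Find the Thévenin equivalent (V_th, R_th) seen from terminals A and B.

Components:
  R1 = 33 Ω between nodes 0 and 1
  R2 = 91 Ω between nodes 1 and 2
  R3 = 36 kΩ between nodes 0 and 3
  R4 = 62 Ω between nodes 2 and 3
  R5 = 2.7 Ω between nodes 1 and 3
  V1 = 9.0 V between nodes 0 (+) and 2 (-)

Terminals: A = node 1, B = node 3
Step 1 — V_th is the open-circuit voltage V_A - V_B (nothing connected across the terminals).
Nodal analysis, taking node 2 as the 0 V reference.
Source V1 fixes V_0 = 9 V.
KCL at each unknown node (sum of currents leaving = 0; resistances in Ω):
  Node 1: (V_1 - 9)/33 + (V_1 - 0)/91 + (V_1 - V_3)/2.7 = 0
  Node 3: (V_3 - 9)/36000 + (V_3 - 0)/62 + (V_3 - V_1)/2.7 = 0
Collecting terms (coefficients in siemens):
  0.4117·V_1 - 0.3704·V_3 = 0.2727
  0.3865·V_3 - 0.3704·V_1 = 0.00025
Determinant D = (0.4117)(0.3865) - (-0.3704)(-0.3704) = 0.02194
V_1 = [(0.2727)(0.3865) - (-0.3704)(0.00025)]/D = 4.808 V
V_3 = [(0.4117)(0.00025) - (0.2727)(-0.3704)]/D = 4.608 V
V_th = V_1 - V_3 = 4.808 - 4.608 = 0.2003 V
Step 2 — R_th: zero the source — replace V1 by a short circuit (node 2 merges into node 0) — and find the resistance seen between A (node 1) and B (node 3).
Reduce the network between node 1 (A) and node 3 (B) by series/parallel combination:
  Rp1 = R1 ‖ R2 (parallel, both between nodes 0 and 1) = 1/(1/33 + 1/91) = 24.22 Ω
  Rp2 = R3 ‖ R4 (parallel, both between nodes 0 and 3) = 1/(1/36000 + 1/62) = 61.89 Ω
  Rs1 = Rp1 + Rp2 (series, joined only at node 0) = 24.22 + 61.89 = 86.11 Ω
  Rp3 = R5 ‖ Rs1 (parallel, both between nodes 1 and 3) = 1/(1/2.7 + 1/86.11) = 2.618 Ω
R_th = 2.618 Ω

Final answer: V_th = 0.2003 V, R_th = 2.618 Ω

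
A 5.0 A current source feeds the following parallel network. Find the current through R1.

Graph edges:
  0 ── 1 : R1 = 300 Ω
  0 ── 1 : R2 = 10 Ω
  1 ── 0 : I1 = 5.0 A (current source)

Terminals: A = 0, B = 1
All resistors sit directly between nodes 0 and 1, so they are in parallel and share one voltage V; the full source current 5 A splits among them.
1/R_par = 1/300 + 1/10 = 0.1033 S  =>  R_par = 9.677 Ω
V = I × R_par = 5 × 9.677 = 48.39 V
I_R1 = V/R1 = 48.39/300 = 0.1613 A

Final answer: 0.1613 A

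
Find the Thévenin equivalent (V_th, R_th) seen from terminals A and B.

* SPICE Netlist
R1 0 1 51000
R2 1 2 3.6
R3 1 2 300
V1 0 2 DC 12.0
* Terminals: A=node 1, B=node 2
Step 1 — V_th is the open-circuit voltage V_A - V_B (nothing connected across the terminals).
Nodal analysis, taking node 2 as the 0 V reference.
Source V1 fixes V_0 = 12 V.
KCL at each unknown node (sum of currents leaving = 0; resistances in Ω):
  Node 1: (V_1 - 12)/51000 + (V_1 - 0)/3.6 + (V_1 - 0)/300 = 0
Collecting terms: 0.2811 × V_1 = 0.0002353  =>  V_1 = 0.000837 V
V_th = V_1 - V_2 = 0.000837 - 0 = 0.000837 V
Step 2 — R_th: zero the source — replace V1 by a short circuit (node 2 merges into node 0) — and find the resistance seen between A (node 1) and B (node 0).
Reduce the network between node 1 (A) and node 0 (B) by series/parallel combination:
  Rp1 = R1 ‖ R2 ‖ R3 (parallel, all between nodes 0 and 1) = 1/(1/51000 + 1/3.6 + 1/300) = 3.557 Ω
R_th = 3.557 Ω

Final answer: V_th = 0.000837 V, R_th = 3.557 Ω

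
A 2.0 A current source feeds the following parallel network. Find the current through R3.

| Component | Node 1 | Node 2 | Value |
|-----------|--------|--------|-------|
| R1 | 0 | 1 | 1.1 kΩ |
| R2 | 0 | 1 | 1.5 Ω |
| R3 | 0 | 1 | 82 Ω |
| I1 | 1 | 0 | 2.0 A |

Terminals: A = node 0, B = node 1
All resistors sit directly between nodes 0 and 1, so they are in parallel and share one voltage V; the full source current 2 A splits among them.
1/R_par = 1/1100 + 1/1.5 + 1/82 = 0.6798 S  =>  R_par = 1.471 Ω
V = I × R_par = 2 × 1.471 = 2.942 V
I_R3 = V/R3 = 2.942/82 = 0.03588 A

Final answer: 0.03588 A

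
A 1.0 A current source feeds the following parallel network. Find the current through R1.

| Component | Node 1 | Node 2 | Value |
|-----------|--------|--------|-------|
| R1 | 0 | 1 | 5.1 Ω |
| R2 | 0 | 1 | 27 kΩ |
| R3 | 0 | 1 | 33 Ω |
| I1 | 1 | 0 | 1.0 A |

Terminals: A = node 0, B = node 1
All resistors sit directly between nodes 0 and 1, so they are in parallel and share one voltage V; the full source current 1 A splits among them.
1/R_par = 1/5.1 + 1/27000 + 1/33 = 0.2264 S  =>  R_par = 4.417 Ω
V = I × R_par = 1 × 4.417 = 4.417 V
I_R1 = V/R1 = 4.417/5.1 = 0.866 A

Final answer: 0.866 A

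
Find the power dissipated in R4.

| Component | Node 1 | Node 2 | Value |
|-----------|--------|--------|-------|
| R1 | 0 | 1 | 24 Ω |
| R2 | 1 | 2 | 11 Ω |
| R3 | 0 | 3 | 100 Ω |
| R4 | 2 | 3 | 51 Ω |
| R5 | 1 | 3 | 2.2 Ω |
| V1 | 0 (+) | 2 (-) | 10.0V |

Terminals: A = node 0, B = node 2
Nodal analysis, taking node 2 as the 0 V reference.
Source V1 fixes V_0 = 10 V.
KCL at each unknown node (sum of currents leaving = 0; resistances in Ω):
  Node 1: (V_1 - 10)/24 + (V_1 - 0)/11 + (V_1 - V_3)/2.2 = 0
  Node 3: (V_3 - 10)/100 + (V_3 - 0)/51 + (V_3 - V_1)/2.2 = 0
Collecting terms (coefficients in siemens):
  0.5871·V_1 - 0.4545·V_3 = 0.4167
  0.4842·V_3 - 0.4545·V_1 = 0.1
Determinant D = (0.5871)(0.4842) - (-0.4545)(-0.4545) = 0.07765
V_1 = [(0.4167)(0.4842) - (-0.4545)(0.1)]/D = 3.184 V
V_3 = [(0.5871)(0.1) - (0.4167)(-0.4545)]/D = 3.195 V
I_R4 = (V_2 - V_3)/R4 = (0 - 3.195)/51 = -0.06265 A
P_R4 = I_R4² × R4 = (-0.06265)² × 51 = 0.2002 W

Final answer: 0.2002 W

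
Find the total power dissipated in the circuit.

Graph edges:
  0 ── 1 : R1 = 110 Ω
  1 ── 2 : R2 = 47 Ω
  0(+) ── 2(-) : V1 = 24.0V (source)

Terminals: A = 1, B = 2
Nodal analysis, taking node 2 as the 0 V reference.
Source V1 fixes V_0 = 24 V.
KCL at each unknown node (sum of currents leaving = 0; resistances in Ω):
  Node 1: (V_1 - 24)/110 + (V_1 - 0)/47 = 0
Collecting terms: 0.03037 × V_1 = 0.2182  =>  V_1 = 7.185 V
Power in each resistor, P = (ΔV)²/R:
  P_R1 = (24 - 7.185)²/110 = 2.57 W
  P_R2 = (7.185 - 0)²/47 = 1.098 W
P_total = P_R1 + P_R2 = 3.669 W

Final answer: 3.669 W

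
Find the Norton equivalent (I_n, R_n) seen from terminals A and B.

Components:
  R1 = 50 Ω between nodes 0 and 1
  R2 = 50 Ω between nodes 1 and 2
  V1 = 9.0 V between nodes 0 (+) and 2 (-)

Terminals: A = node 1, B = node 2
Find the Thévenin equivalent first; then I_n = V_th/R_th and R_n = R_th.
Step 1 — V_th is the open-circuit voltage V_A - V_B (nothing connected across the terminals).
Nodal analysis, taking node 2 as the 0 V reference.
Source V1 fixes V_0 = 9 V.
KCL at each unknown node (sum of currents leaving = 0; resistances in Ω):
  Node 1: (V_1 - 9)/50 + (V_1 - 0)/50 = 0
Collecting terms: 0.04 × V_1 = 0.18  =>  V_1 = 4.5 V
V_th = V_1 - V_2 = 4.5 - 0 = 4.5 V
Step 2 — R_th: zero the source — replace V1 by a short circuit (node 2 merges into node 0) — and find the resistance seen between A (node 1) and B (node 0).
Reduce the network between node 1 (A) and node 0 (B) by series/parallel combination:
  Rp1 = R1 ‖ R2 (parallel, both between nodes 0 and 1) = 1/(1/50 + 1/50) = 25 Ω
R_th = 25 Ω
I_n = V_th/R_th = 4.5/25 = 0.18 A, and R_n = R_th = 25 Ω

Final answer: I_n = 0.18 A, R_n = 25 Ω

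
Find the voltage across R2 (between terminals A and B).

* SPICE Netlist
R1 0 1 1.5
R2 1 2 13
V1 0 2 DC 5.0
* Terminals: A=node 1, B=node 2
R1 and R2 are in series across V1 (node 0 → node 1 → node 2), and the output A–B is taken across R2, so this is a voltage divider.
Series current: I = V1/(R1 + R2) = 5/(1.5 + 13) = 5/14.5 = 0.3448 A
V_R2 = I × R2 = V1 × R2/(R1 + R2) = 5 × 13/14.5 = 4.483 V

Final answer: 4.483 V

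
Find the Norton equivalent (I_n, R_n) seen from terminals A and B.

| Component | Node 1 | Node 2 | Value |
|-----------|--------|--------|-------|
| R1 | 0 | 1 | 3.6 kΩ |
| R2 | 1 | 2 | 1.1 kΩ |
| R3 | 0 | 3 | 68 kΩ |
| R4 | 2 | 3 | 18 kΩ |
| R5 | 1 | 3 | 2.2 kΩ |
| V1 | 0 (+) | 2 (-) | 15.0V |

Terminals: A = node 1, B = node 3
Find the Thévenin equivalent first; then I_n = V_th/R_th and R_n = R_th.
Step 1 — V_th is the open-circuit voltage V_A - V_B (nothing connected across the terminals).
Nodal analysis, taking node 2 as the 0 V reference.
Source V1 fixes V_0 = 15 V.
KCL at each unknown node (sum of currents leaving = 0; resistances in Ω):
  Node 1: (V_1 - 15)/3600 + (V_1 - 0)/1100 + (V_1 - V_3)/2200 = 0
  Node 3: (V_3 - 15)/68000 + (V_3 - 0)/18000 + (V_3 - V_1)/2200 = 0
Collecting terms (coefficients in siemens):
  0.001641·V_1 - 0.0004545·V_3 = 0.004167
  0.0005248·V_3 - 0.0004545·V_1 = 0.0002206
Determinant D = (0.001641)(0.0005248) - (-0.0004545)(-0.0004545) = 0.0000006548
V_1 = [(0.004167)(0.0005248) - (-0.0004545)(0.0002206)]/D = 3.493 V
V_3 = [(0.001641)(0.0002206) - (0.004167)(-0.0004545)]/D = 3.445 V
V_th = V_1 - V_3 = 3.493 - 3.445 = 0.04726 V
Step 2 — R_th: zero the source — replace V1 by a short circuit (node 2 merges into node 0) — and find the resistance seen between A (node 1) and B (node 3).
Reduce the network between node 1 (A) and node 3 (B) by series/parallel combination:
  Rp1 = R1 ‖ R2 (parallel, both between nodes 0 and 1) = 1/(1/3600 + 1/1100) = 842.6 Ω
  Rp2 = R3 ‖ R4 (parallel, both between nodes 0 and 3) = 1/(1/68000 + 1/18000) = 14230 Ω
  Rs1 = Rp1 + Rp2 (series, joined only at node 0) = 842.6 + 14230 = 15080 Ω
  Rp3 = R5 ‖ Rs1 (parallel, both between nodes 1 and 3) = 1/(1/2200 + 1/15080) = 1920 Ω
R_th = 1.92 kΩ
I_n = V_th/R_th = 0.04726/1920 = 0.00002462 A, and R_n = R_th = 1.92 kΩ

Final answer: I_n = 2.462e-05 A, R_n = 1.92 kΩ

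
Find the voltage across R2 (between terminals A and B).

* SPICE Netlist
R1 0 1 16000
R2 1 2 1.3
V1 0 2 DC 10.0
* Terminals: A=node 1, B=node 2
R1 and R2 are in series across V1 (node 0 → node 1 → node 2), and the output A–B is taken across R2, so this is a voltage divider.
Series current: I = V1/(R1 + R2) = 10/(16000 + 1.3) = 10/16000 = 0.0006249 A
V_R2 = I × R2 = V1 × R2/(R1 + R2) = 10 × 1.3/16000 = 0.0008124 V

Final answer: 0.0008124 V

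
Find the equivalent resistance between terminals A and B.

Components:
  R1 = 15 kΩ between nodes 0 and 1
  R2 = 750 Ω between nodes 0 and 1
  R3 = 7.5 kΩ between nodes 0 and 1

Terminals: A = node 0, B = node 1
Reduce the network between node 0 (A) and node 1 (B) by series/parallel combination:
  Rp1 = R1 ‖ R2 ‖ R3 (parallel, all between nodes 0 and 1) = 1/(1/15000 + 1/750 + 1/7500) = 652.2 Ω
R_eq = 652.2 Ω

Final answer: 652.2 Ω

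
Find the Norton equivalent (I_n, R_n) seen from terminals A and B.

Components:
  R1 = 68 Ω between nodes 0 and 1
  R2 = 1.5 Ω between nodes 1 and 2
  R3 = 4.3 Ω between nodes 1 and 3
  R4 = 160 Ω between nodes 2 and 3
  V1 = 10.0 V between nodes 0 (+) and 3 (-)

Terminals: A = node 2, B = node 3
Find the Thévenin equivalent first; then I_n = V_th/R_th and R_n = R_th.
Step 1 — V_th is the open-circuit voltage V_A - V_B (nothing connected across the terminals).
Nodal analysis, taking node 3 as the 0 V reference.
Source V1 fixes V_0 = 10 V.
KCL at each unknown node (sum of currents leaving = 0; resistances in Ω):
  Node 1: (V_1 - 10)/68 + (V_1 - V_2)/1.5 + (V_1 - 0)/4.3 = 0
  Node 2: (V_2 - V_1)/1.5 + (V_2 - 0)/160 = 0
Collecting terms (coefficients in siemens):
  0.9139·V_1 - 0.6667·V_2 = 0.1471
  0.6729·V_2 - 0.6667·V_1 = 0
Determinant D = (0.9139)(0.6729) - (-0.6667)(-0.6667) = 0.1706
V_1 = [(0.1471)(0.6729) - (-0.6667)(0)]/D = 0.5802 V
V_2 = [(0.9139)(0) - (0.1471)(-0.6667)]/D = 0.5748 V
V_th = V_2 - V_3 = 0.5748 - 0 = 0.5748 V
Step 2 — R_th: zero the source — replace V1 by a short circuit (node 3 merges into node 0) — and find the resistance seen between A (node 2) and B (node 0).
Reduce the network between node 2 (A) and node 0 (B) by series/parallel combination:
  Rp1 = R1 ‖ R3 (parallel, both between nodes 0 and 1) = 1/(1/68 + 1/4.3) = 4.044 Ω
  Rs1 = R2 + Rp1 (series, joined only at node 1) = 1.5 + 4.044 = 5.544 Ω
  Rp2 = R4 ‖ Rs1 (parallel, both between nodes 0 and 2) = 1/(1/160 + 1/5.544) = 5.359 Ω
R_th = 5.359 Ω
I_n = V_th/R_th = 0.5748/5.359 = 0.1073 A, and R_n = R_th = 5.359 Ω

Final answer: I_n = 0.1073 A, R_n = 5.359 Ω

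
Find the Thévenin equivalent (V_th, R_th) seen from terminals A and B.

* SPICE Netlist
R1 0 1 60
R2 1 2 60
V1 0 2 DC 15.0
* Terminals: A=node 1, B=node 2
Step 1 — V_th is the open-circuit voltage V_A - V_B (nothing connected across the terminals).
Nodal analysis, taking node 2 as the 0 V reference.
Source V1 fixes V_0 = 15 V.
KCL at each unknown node (sum of currents leaving = 0; resistances in Ω):
  Node 1: (V_1 - 15)/60 + (V_1 - 0)/60 = 0
Collecting terms: 0.03333 × V_1 = 0.25  =>  V_1 = 7.5 V
V_th = V_1 - V_2 = 7.5 - 0 = 7.5 V
Step 2 — R_th: zero the source — replace V1 by a short circuit (node 2 merges into node 0) — and find the resistance seen between A (node 1) and B (node 0).
Reduce the network between node 1 (A) and node 0 (B) by series/parallel combination:
  Rp1 = R1 ‖ R2 (parallel, both between nodes 0 and 1) = 1/(1/60 + 1/60) = 30 Ω
R_th = 30 Ω

Final answer: V_th = 7.5 V, R_th = 30 Ω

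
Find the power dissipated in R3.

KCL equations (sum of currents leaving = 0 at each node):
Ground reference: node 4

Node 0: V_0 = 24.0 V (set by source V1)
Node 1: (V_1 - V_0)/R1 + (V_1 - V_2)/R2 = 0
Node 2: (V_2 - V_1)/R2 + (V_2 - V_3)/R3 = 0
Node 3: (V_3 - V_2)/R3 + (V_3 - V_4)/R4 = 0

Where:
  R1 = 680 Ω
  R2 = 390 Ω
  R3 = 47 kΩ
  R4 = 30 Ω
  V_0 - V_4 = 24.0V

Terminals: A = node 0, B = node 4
Nodal analysis, taking node 4 as the 0 V reference.
Source V1 fixes V_0 = 24 V.
KCL at each unknown node (sum of currents leaving = 0; resistances in Ω):
  Node 1: (V_1 - 24)/680 + (V_1 - V_2)/390 = 0
  Node 2: (V_2 - V_1)/390 + (V_2 - V_3)/47000 = 0
  Node 3: (V_3 - V_2)/47000 + (V_3 - 0)/30 = 0
Collecting terms (coefficients in siemens):
  0.004035·V_1 - 0.002564·V_2 = 0.03529
  0.002585·V_2 - 0.002564·V_1 - 0.00002128·V_3 = 0
  0.03335·V_3 - 0.00002128·V_2 = 0
Solving these 3 simultaneous equations (Gaussian elimination) gives:
  V_1 = 23.66 V, V_2 = 23.47 V, V_3 = 0.01497 V
I_R3 = (V_2 - V_3)/R3 = (23.47 - 0.01497)/47000 = 0.000499 A
P_R3 = I_R3² × R3 = (0.000499)² × 47000 = 0.0117 W

Final answer: 0.0117 W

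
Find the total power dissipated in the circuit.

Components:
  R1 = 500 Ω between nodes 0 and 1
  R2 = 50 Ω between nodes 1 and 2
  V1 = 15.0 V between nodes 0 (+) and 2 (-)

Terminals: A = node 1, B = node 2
Nodal analysis, taking node 2 as the 0 V reference.
Source V1 fixes V_0 = 15 V.
KCL at each unknown node (sum of currents leaving = 0; resistances in Ω):
  Node 1: (V_1 - 15)/500 + (V_1 - 0)/50 = 0
Collecting terms: 0.022 × V_1 = 0.03  =>  V_1 = 1.364 V
Power in each resistor, P = (ΔV)²/R:
  P_R1 = (15 - 1.364)²/500 = 0.3719 W
  P_R2 = (1.364 - 0)²/50 = 0.03719 W
P_total = P_R1 + P_R2 = 0.4091 W

Final answer: 0.4091 W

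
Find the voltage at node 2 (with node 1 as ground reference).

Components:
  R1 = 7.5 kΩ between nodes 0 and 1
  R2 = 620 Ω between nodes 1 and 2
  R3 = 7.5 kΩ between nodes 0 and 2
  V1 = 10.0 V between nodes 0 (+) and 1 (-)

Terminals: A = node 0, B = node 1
Nodal analysis, taking node 1 as the 0 V reference.
Source V1 fixes V_0 = 10 V.
KCL at each unknown node (sum of currents leaving = 0; resistances in Ω):
  Node 2: (V_2 - 0)/620 + (V_2 - 10)/7500 = 0
Collecting terms: 0.001746 × V_2 = 0.001333  =>  V_2 = 0.7635 V
The requested potential is V_2 = 0.7635 V.

Final answer: V_2 = 0.7635 V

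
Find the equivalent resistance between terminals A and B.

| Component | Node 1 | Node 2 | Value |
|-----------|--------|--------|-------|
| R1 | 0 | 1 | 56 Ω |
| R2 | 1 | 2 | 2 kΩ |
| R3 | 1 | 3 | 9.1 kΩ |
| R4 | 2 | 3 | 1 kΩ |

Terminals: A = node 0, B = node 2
Reduce the network between node 0 (A) and node 2 (B) by series/parallel combination:
  Rs1 = R3 + R4 (series, joined only at node 3) = 9100 + 1000 = 10100 Ω
  Rp1 = R2 ‖ Rs1 (parallel, both between nodes 1 and 2) = 1/(1/2000 + 1/10100) = 1669 Ω
  Rs2 = R1 + Rp1 (series, joined only at node 1) = 56 + 1669 = 1725 Ω
R_eq = 1.725 kΩ

Final answer: 1.725 kΩ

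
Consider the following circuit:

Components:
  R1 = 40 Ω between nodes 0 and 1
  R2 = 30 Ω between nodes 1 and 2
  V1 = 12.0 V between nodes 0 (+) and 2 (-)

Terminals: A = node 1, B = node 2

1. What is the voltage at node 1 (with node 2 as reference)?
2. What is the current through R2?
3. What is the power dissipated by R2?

Nodal analysis, taking node 2 as the 0 V reference.
Source V1 fixes V_0 = 12 V.
KCL at each unknown node (sum of currents leaving = 0; resistances in Ω):
  Node 1: (V_1 - 12)/40 + (V_1 - 0)/30 = 0
Collecting terms: 0.05833 × V_1 = 0.3  =>  V_1 = 5.143 V
Part 1:
  Read off the nodal solution: V_1 = 5.143 V
Part 2:
  I_R2 = (V_1 - V_2)/R2 = (5.143 - 0)/30 = 0.1714 A
  Magnitude: I_R2 = 0.1714 A
Part 3:
  I_R2 = (V_1 - V_2)/R2 = (5.143 - 0)/30 = 0.1714 A
  P_R2 = I_R2² × R2 = (0.1714)² × 30 = 0.8816 W

Final answers:
1. V_1 = 5.143 V
2. I_R2 = 0.1714 A
3. P_R2 = 0.8816 W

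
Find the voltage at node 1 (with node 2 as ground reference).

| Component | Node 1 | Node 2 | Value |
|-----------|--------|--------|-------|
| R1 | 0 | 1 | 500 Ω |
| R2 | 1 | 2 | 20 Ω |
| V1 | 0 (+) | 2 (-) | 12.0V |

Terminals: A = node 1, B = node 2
Nodal analysis, taking node 2 as the 0 V reference.
Source V1 fixes V_0 = 12 V.
KCL at each unknown node (sum of currents leaving = 0; resistances in Ω):
  Node 1: (V_1 - 12)/500 + (V_1 - 0)/20 = 0
Collecting terms: 0.052 × V_1 = 0.024  =>  V_1 = 0.4615 V
The requested potential is V_1 = 0.4615 V.

Final answer: V_1 = 0.4615 V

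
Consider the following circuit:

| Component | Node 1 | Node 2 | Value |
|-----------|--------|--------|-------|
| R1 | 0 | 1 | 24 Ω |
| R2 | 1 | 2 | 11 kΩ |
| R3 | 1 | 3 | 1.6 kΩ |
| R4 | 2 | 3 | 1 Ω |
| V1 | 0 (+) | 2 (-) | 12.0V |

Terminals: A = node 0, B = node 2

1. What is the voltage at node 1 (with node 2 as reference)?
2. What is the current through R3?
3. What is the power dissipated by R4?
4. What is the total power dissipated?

Nodal analysis, taking node 2 as the 0 V reference.
Source V1 fixes V_0 = 12 V.
KCL at each unknown node (sum of currents leaving = 0; resistances in Ω):
  Node 1: (V_1 - 12)/24 + (V_1 - 0)/11000 + (V_1 - V_3)/1600 = 0
  Node 3: (V_3 - V_1)/1600 + (V_3 - 0)/1 = 0
Collecting terms (coefficients in siemens):
  0.04238·V_1 - 0.000625·V_3 = 0.5
  1.001·V_3 - 0.000625·V_1 = 0
Determinant D = (0.04238)(1.001) - (-0.000625)(-0.000625) = 0.04241
V_1 = [(0.5)(1.001) - (-0.000625)(0)]/D = 11.8 V
V_3 = [(0.04238)(0) - (0.5)(-0.000625)]/D = 0.007369 V
Part 1:
  Read off the nodal solution: V_1 = 11.8 V
Part 2:
  I_R3 = (V_1 - V_3)/R3 = (11.8 - 0.007369)/1600 = 0.007369 A
  Magnitude: I_R3 = 0.007369 A
Part 3:
  I_R4 = (V_2 - V_3)/R4 = (0 - 0.007369)/1 = -0.007369 A
  P_R4 = I_R4² × R4 = (-0.007369)² × 1 = 0.0000543 W
Part 4:
  Power in each resistor, P = (ΔV)²/R:
    P_R1 = (12 - 11.8)²/24 = 0.00171 W
    P_R2 = (11.8 - 0)²/11000 = 0.01265 W
    P_R3 = (11.8 - 0.007369)²/1600 = 0.08688 W
    P_R4 = (0 - 0.007369)²/1 = 0.0000543 W
  P_total = P_R1 + P_R2 + P_R3 + P_R4 = 0.1013 W

Final answers:
1. V_1 = 11.8 V
2. I_R3 = 0.007369 A
3. P_R4 = 5.43e-05 W
4. P_total = 0.1013 W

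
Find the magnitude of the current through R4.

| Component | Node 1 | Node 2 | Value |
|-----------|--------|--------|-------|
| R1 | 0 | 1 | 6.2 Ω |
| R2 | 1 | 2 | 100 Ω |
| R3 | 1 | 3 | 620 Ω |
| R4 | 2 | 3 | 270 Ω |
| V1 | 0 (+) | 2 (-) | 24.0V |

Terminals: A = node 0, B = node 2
Nodal analysis, taking node 2 as the 0 V reference.
Source V1 fixes V_0 = 24 V.
KCL at each unknown node (sum of currents leaving = 0; resistances in Ω):
  Node 1: (V_1 - 24)/6.2 + (V_1 - 0)/100 + (V_1 - V_3)/620 = 0
  Node 3: (V_3 - V_1)/620 + (V_3 - 0)/270 = 0
Collecting terms (coefficients in siemens):
  0.1729·V_1 - 0.001613·V_3 = 3.871
  0.005317·V_3 - 0.001613·V_1 = 0
Determinant D = (0.1729)(0.005317) - (-0.001613)(-0.001613) = 0.0009167
V_1 = [(3.871)(0.005317) - (-0.001613)(0)]/D = 22.45 V
V_3 = [(0.1729)(0) - (3.871)(-0.001613)]/D = 6.811 V
I_R4 = (V_2 - V_3)/R4 = (0 - 6.811)/270 = -0.02523 A
|I_R4| = 0.02523 A

Final answer: |I_R4| = 0.02523 A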